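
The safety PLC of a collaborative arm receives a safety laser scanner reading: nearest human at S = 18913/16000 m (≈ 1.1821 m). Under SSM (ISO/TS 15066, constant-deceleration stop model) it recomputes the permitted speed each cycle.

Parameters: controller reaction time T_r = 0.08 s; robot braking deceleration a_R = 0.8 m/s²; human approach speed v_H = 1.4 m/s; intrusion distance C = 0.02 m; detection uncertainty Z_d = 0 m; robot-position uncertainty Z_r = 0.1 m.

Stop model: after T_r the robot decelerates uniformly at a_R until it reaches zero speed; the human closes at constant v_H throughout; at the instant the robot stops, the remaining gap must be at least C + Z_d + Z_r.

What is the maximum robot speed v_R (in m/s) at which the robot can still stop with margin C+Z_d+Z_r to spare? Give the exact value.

v_R_max = 9/20 m/s = 0.4500 m/s

quadratic (5/8)·v² + (183/100)·v + (-15201/16000) = 0
  disc = (183/100)² − 4·(5/8)·(-15201/16000) = 915849/160000 ; √disc = 957/400
  v_R = (−(183/100) + 957/400) / (2·(5/8)) = 9/20 m/s
check:
stop time T_s = (9/20)/(4/5) = 0.5625 s
robot in T_r: 0.4500·0.0800 = 0.0360 m
robot covers 0.4500·0.5625 − ½·0.8000·0.5625² = 0.1266 m while stopping
human closes 1.4000·0.6425 = 0.8995 m
residual clearance needed = 0.0200+0.0000+0.1000 = 0.1200 m
sum ≈ 0.0360+0.1266+0.8995+0.1200 ≈ 1.1821 m = S ✓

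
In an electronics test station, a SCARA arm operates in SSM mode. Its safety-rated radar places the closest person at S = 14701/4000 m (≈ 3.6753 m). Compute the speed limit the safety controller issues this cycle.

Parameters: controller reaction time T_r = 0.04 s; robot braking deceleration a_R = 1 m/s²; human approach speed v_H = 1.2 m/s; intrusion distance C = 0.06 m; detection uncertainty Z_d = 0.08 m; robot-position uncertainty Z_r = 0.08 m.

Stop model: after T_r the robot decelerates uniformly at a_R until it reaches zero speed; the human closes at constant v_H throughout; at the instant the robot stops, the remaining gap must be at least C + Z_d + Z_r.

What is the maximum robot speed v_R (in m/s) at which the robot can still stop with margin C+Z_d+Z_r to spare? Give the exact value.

v_R_max = 33/20 m/s = 1.6500 m/s

at the boundary: (1/2)·v² + (31/25)·v + (-13629/4000) = 0
  disc = (31/25)² − 4·(1/2)·(-13629/4000) = 83521/10000 ; √disc = 289/100
  v_R = (−(31/25) + 289/100) / (2·(1/2)) = 33/20 m/s
check:
T_s = v_R/a_R = (33/20)/1 = 1.6500 s
robot covers v_R·T_r = 1.6500·0.0400 = 0.0660 m before braking
robot covers 1.6500·1.6500 − ½·1.0000·1.6500² = 1.3613 m while stopping
person approaches 1.2000·(0.0400+1.6500) = 2.0280 m
C+Z_d+Z_r = 0.0600+0.0800+0.0800 = 0.2200 m
sum ≈ 0.0660+1.3613+2.0280+0.2200 ≈ 3.6753 m = S ✓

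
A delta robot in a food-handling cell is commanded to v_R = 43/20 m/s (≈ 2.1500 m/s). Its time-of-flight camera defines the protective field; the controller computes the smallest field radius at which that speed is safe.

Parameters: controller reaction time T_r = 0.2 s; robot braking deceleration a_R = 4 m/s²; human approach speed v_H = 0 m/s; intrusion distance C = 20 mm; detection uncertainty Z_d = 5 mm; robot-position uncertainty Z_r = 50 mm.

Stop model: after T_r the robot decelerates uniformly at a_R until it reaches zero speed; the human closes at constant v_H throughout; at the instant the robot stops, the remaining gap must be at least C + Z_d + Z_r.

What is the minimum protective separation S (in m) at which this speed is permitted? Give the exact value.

S_min = 693/640 m = 1.0828 m

stop time T_s = (43/20)/4 = 0.5375 s
robot in T_r: 2.1500·0.2000 = 0.4300 m
robot under decel: 2.1500²/(2·4.0000) = 0.5778 m
human closes 0.0000·0.7375 = 0.0000 m
residual clearance needed = 0.0200+0.0050+0.0500 = 0.0750 m
S_min ≈ 0.4300+0.5778+0.0000+0.0750  ⇒  S_min = 693/640 m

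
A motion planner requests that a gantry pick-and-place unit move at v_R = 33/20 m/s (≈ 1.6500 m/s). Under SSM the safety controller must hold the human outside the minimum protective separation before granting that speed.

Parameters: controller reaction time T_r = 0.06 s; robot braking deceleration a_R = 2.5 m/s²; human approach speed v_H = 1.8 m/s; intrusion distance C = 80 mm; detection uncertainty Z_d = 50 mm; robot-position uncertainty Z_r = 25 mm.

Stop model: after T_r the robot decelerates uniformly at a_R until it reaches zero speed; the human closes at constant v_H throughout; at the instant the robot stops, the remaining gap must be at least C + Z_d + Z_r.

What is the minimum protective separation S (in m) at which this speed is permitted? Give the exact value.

stop time T_s = (33/20)/(5/2) = 0.6600 s
robot in T_r: 1.6500·0.0600 = 0.0990 m
braking distance = 1.6500²/(2·2.5000) = 0.5445 m
human closes 1.8000·0.7200 = 1.2960 m
residual clearance needed = 0.0800+0.0500+0.0250 = 0.1550 m
S_min ≈ 0.0990+0.5445+1.2960+0.1550  ⇒  S_min = 4189/2000 m

S_min = 4189/2000 m = 2.0945 m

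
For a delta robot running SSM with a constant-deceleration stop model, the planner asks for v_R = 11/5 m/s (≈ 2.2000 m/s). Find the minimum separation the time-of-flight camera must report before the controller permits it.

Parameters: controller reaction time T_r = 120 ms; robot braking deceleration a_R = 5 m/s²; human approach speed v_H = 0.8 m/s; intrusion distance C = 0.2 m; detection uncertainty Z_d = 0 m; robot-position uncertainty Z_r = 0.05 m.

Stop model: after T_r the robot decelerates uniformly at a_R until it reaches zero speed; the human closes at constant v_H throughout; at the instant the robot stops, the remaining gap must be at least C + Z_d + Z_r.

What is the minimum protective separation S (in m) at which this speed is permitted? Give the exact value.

stop time T_s = (11/5)/5 = 0.4400 s
reaction-phase robot travel = 2.2000·0.1200 = 0.2640 m
robot covers 2.2000·0.4400 − ½·5.0000·0.4400² = 0.4840 m while stopping
person approaches 0.8000·(0.1200+0.4400) = 0.4480 m
margins: 0.2000+0.0000+0.0500 = 0.2500 m
S_min ≈ 0.2640+0.4840+0.4480+0.2500  ⇒  S_min = 723/500 m

S_min = 723/500 m = 1.4460 m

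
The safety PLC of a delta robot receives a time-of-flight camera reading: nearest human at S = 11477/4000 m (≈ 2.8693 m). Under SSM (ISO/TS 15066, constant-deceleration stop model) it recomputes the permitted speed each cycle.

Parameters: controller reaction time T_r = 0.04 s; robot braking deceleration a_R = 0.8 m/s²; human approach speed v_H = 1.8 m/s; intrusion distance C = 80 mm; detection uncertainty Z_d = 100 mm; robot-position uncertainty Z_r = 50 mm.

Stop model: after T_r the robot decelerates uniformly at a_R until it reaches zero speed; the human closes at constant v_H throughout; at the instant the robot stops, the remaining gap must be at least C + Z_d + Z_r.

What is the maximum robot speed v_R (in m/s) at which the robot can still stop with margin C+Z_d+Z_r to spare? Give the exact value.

collect terms ⇒ (5/8)·v_R² + (229/100)·v_R + (-10269/4000) = 0
  disc = (229/100)² − 4·(5/8)·(-10269/4000) = 466489/40000 ; √disc = 683/200
  v_R = (−(229/100) + 683/200) / (2·(5/8)) = 9/10 m/s
check:
braking lasts T_s = (9/10)/(4/5) = 1.1250 s
robot covers v_R·T_r = 0.9000·0.0400 = 0.0360 m before braking
robot under decel: 0.9000²/(2·0.8000) = 0.5062 m
person approaches 1.8000·(0.0400+1.1250) = 2.0970 m
C+Z_d+Z_r = 0.0800+0.1000+0.0500 = 0.2300 m
sum ≈ 0.0360+0.5062+2.0970+0.2300 ≈ 2.8693 m = S ✓

v_R_max = 9/10 m/s = 0.9000 m/s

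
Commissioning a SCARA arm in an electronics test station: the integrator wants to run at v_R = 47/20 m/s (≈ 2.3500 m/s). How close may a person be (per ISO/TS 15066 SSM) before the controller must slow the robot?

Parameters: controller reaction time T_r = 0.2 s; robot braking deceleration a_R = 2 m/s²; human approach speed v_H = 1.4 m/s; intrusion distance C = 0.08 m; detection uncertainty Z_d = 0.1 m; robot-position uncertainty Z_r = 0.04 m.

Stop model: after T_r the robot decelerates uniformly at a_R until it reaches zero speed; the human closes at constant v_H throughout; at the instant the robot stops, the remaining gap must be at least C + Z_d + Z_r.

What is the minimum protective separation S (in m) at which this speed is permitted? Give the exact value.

S_min = 6393/1600 m = 3.9956 m

braking lasts T_s = (47/20)/2 = 1.1750 s
robot in T_r: 2.3500·0.2000 = 0.4700 m
robot covers 2.3500·1.1750 − ½·2.0000·1.1750² = 1.3806 m while stopping
person approaches 1.4000·(0.2000+1.1750) = 1.9250 m
margins: 0.0800+0.1000+0.0400 = 0.2200 m
S_min ≈ 0.4700+1.3806+1.9250+0.2200  ⇒  S_min = 6393/1600 m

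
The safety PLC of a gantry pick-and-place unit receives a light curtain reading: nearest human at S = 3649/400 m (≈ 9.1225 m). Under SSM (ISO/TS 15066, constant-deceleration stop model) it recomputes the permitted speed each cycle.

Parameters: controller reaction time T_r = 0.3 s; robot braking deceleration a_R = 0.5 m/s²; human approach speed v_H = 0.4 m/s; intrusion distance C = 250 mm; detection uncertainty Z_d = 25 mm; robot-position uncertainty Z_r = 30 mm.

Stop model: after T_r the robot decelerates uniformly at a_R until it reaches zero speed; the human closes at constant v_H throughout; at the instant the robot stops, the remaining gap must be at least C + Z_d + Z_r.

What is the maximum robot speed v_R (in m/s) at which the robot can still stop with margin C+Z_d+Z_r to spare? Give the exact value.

v_R_max = 49/20 m/s = 2.4500 m/s

at the boundary: (1)·v² + (11/10)·v + (-3479/400) = 0
  disc = (11/10)² − 4·(1)·(-3479/400) = 36 ; √disc = 6
  v_R = (−(11/10) + 6) / (2·(1)) = 49/20 m/s
check:
T_s = v_R/a_R = (49/20)/(1/2) = 4.9000 s
robot covers v_R·T_r = 2.4500·0.3000 = 0.7350 m before braking
braking distance = 2.4500²/(2·0.5000) = 6.0025 m
human closes 0.4000·5.2000 = 2.0800 m
residual clearance needed = 0.2500+0.0250+0.0300 = 0.3050 m
sum ≈ 0.7350+6.0025+2.0800+0.3050 ≈ 9.1225 m = S ✓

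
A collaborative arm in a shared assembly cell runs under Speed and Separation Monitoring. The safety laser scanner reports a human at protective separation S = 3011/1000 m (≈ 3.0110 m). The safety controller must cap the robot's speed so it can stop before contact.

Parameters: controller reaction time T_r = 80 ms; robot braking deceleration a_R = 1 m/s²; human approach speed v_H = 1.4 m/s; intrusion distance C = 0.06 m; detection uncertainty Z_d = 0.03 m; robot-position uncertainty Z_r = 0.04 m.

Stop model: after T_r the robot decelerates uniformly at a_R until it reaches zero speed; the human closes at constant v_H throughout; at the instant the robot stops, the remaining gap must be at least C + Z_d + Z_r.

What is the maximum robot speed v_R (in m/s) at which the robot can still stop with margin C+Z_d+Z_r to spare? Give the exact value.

v_R_max = 13/10 m/s = 1.3000 m/s

collect terms ⇒ (1/2)·v_R² + (37/25)·v_R + (-2769/1000) = 0
  disc = (37/25)² − 4·(1/2)·(-2769/1000) = 19321/2500 ; √disc = 139/50
  v_R = (−(37/25) + 139/50) / (2·(1/2)) = 13/10 m/s
check:
stop time T_s = (13/10)/1 = 1.3000 s
reaction-phase robot travel = 1.3000·0.0800 = 0.1040 m
robot under decel: 1.3000²/(2·1.0000) = 0.8450 m
person approaches 1.4000·(0.0800+1.3000) = 1.9320 m
margins: 0.0600+0.0300+0.0400 = 0.1300 m
sum ≈ 0.1040+0.8450+1.9320+0.1300 ≈ 3.0110 m = S ✓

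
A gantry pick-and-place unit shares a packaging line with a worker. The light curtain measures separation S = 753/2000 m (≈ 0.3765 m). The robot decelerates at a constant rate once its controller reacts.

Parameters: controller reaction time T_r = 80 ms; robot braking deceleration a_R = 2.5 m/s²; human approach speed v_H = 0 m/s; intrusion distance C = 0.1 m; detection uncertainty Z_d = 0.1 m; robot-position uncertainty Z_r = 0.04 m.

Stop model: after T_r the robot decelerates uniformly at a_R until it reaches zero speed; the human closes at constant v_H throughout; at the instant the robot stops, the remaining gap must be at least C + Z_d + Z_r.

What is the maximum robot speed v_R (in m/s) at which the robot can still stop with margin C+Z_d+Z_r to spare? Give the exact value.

quadratic (1/5)·v² + (2/25)·v + (-273/2000) = 0
  disc = (2/25)² − 4·(1/5)·(-273/2000) = 289/2500 ; √disc = 17/50
  v_R = (−(2/25) + 17/50) / (2·(1/5)) = 13/20 m/s
check:
braking lasts T_s = (13/20)/(5/2) = 0.2600 s
robot covers v_R·T_r = 0.6500·0.0800 = 0.0520 m before braking
robot covers 0.6500·0.2600 − ½·2.5000·0.2600² = 0.0845 m while stopping
human closes 0.0000·0.3400 = 0.0000 m
residual clearance needed = 0.1000+0.1000+0.0400 = 0.2400 m
sum ≈ 0.0520+0.0845+0.0000+0.2400 ≈ 0.3765 m = S ✓

v_R_max = 13/20 m/s = 0.6500 m/s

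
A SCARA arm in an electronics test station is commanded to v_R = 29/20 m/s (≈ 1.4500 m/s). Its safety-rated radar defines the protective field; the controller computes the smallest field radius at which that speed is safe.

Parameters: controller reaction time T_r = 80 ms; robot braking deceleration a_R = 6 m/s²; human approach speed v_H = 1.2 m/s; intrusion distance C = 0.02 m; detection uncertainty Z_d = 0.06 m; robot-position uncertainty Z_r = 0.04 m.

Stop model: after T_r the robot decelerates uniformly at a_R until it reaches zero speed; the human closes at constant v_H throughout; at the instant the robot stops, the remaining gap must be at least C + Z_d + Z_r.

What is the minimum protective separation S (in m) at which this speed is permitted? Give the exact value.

S_min = 19133/24000 m = 0.7972 m

braking lasts T_s = (29/20)/6 = 0.2417 s
reaction-phase robot travel = 1.4500·0.0800 = 0.1160 m
robot under decel: 1.4500²/(2·6.0000) = 0.1752 m
person approaches 1.2000·(0.0800+0.2417) = 0.3860 m
C+Z_d+Z_r = 0.0200+0.0600+0.0400 = 0.1200 m
S_min ≈ 0.1160+0.1752+0.3860+0.1200  ⇒  S_min = 19133/24000 m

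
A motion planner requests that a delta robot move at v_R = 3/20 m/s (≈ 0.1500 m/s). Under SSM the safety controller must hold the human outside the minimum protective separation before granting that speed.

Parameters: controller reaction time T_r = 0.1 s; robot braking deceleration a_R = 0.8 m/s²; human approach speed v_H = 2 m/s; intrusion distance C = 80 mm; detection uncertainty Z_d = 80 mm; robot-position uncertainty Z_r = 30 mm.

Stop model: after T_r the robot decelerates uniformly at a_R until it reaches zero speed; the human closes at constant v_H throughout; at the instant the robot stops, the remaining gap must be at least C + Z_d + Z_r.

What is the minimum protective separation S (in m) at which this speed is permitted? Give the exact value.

stop time T_s = (3/20)/(4/5) = 0.1875 s
reaction-phase robot travel = 0.1500·0.1000 = 0.0150 m
robot under decel: 0.1500²/(2·0.8000) = 0.0141 m
human over T_r+T_s: 2.0000·(0.1000+0.1875) = 0.5750 m
margins: 0.0800+0.0800+0.0300 = 0.1900 m
S_min ≈ 0.0150+0.0141+0.5750+0.1900  ⇒  S_min = 2541/3200 m

S_min = 2541/3200 m = 0.7941 m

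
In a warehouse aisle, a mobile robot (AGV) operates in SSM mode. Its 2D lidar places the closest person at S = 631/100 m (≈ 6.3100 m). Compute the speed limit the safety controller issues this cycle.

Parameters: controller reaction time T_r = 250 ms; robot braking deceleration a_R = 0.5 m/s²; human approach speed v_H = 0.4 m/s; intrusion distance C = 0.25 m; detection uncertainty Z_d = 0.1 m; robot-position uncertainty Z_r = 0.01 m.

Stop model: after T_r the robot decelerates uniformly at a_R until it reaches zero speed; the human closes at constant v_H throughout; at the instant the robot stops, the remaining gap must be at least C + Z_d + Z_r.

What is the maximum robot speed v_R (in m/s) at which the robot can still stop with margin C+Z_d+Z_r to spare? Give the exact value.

collect terms ⇒ (1)·v_R² + (21/20)·v_R + (-117/20) = 0
  disc = (21/20)² − 4·(1)·(-117/20) = 9801/400 ; √disc = 99/20
  v_R = (−(21/20) + 99/20) / (2·(1)) = 39/20 m/s
check:
T_s = v_R/a_R = (39/20)/(1/2) = 3.9000 s
robot covers v_R·T_r = 1.9500·0.2500 = 0.4875 m before braking
robot under decel: 1.9500²/(2·0.5000) = 3.8025 m
human over T_r+T_s: 0.4000·(0.2500+3.9000) = 1.6600 m
C+Z_d+Z_r = 0.2500+0.1000+0.0100 = 0.3600 m
sum ≈ 0.4875+3.8025+1.6600+0.3600 ≈ 6.3100 m = S ✓

v_R_max = 39/20 m/s = 1.9500 m/s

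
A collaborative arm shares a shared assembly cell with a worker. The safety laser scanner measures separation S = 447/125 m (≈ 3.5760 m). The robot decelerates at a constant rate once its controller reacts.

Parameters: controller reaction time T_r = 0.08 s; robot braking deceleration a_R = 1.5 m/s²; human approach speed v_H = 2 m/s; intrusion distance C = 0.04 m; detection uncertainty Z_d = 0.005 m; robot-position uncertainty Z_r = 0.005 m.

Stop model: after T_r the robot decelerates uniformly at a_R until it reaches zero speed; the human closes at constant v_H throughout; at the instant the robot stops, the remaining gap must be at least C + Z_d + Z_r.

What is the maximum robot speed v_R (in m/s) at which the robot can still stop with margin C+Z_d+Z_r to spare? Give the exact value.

collect terms ⇒ (1/3)·v_R² + (106/75)·v_R + (-1683/500) = 0
  disc = (106/75)² − 4·(1/3)·(-1683/500) = 36481/5625 ; √disc = 191/75
  v_R = (−(106/75) + 191/75) / (2·(1/3)) = 17/10 m/s
check:
stop time T_s = (17/10)/(3/2) = 1.1333 s
robot in T_r: 1.7000·0.0800 = 0.1360 m
robot under decel: 1.7000²/(2·1.5000) = 0.9633 m
human closes 2.0000·1.2133 = 2.4267 m
margins: 0.0400+0.0050+0.0050 = 0.0500 m
sum ≈ 0.1360+0.9633+2.4267+0.0500 ≈ 3.5760 m = S ✓

v_R_max = 17/10 m/s = 1.7000 m/s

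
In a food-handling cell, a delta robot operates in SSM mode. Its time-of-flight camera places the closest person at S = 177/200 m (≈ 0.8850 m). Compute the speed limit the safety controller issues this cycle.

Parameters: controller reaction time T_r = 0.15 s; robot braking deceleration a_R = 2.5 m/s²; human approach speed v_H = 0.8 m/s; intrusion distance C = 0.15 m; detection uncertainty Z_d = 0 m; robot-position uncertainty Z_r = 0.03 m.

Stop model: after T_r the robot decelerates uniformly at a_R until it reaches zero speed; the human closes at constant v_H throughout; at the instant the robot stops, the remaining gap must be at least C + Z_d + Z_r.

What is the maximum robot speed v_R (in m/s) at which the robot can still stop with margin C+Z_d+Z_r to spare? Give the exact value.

v_R_max = 9/10 m/s = 0.9000 m/s

at the boundary: (1/5)·v² + (47/100)·v + (-117/200) = 0
  disc = (47/100)² − 4·(1/5)·(-117/200) = 6889/10000 ; √disc = 83/100
  v_R = (−(47/100) + 83/100) / (2·(1/5)) = 9/10 m/s
check:
stop time T_s = (9/10)/(5/2) = 0.3600 s
reaction-phase robot travel = 0.9000·0.1500 = 0.1350 m
braking distance = 0.9000²/(2·2.5000) = 0.1620 m
human over T_r+T_s: 0.8000·(0.1500+0.3600) = 0.4080 m
residual clearance needed = 0.1500+0.0000+0.0300 = 0.1800 m
sum ≈ 0.1350+0.1620+0.4080+0.1800 ≈ 0.8850 m = S ✓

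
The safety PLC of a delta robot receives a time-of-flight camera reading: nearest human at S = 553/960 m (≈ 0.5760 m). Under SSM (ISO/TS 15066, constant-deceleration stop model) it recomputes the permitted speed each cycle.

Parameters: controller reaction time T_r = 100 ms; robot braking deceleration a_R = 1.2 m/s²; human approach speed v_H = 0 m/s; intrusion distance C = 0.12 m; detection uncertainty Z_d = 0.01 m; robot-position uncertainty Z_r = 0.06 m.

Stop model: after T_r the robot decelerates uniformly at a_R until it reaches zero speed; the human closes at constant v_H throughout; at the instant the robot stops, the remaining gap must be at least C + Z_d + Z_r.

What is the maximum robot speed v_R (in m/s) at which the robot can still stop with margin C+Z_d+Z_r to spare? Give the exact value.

collect terms ⇒ (5/12)·v_R² + (1/10)·v_R + (-1853/4800) = 0
  disc = (1/10)² − 4·(5/12)·(-1853/4800) = 9409/14400 ; √disc = 97/120
  v_R = (−(1/10) + 97/120) / (2·(5/12)) = 17/20 m/s
check:
braking lasts T_s = (17/20)/(6/5) = 0.7083 s
reaction-phase robot travel = 0.8500·0.1000 = 0.0850 m
robot covers 0.8500·0.7083 − ½·1.2000·0.7083² = 0.3010 m while stopping
person approaches 0.0000·(0.1000+0.7083) = 0.0000 m
residual clearance needed = 0.1200+0.0100+0.0600 = 0.1900 m
sum ≈ 0.0850+0.3010+0.0000+0.1900 ≈ 0.5760 m = S ✓

v_R_max = 17/20 m/s = 0.8500 m/s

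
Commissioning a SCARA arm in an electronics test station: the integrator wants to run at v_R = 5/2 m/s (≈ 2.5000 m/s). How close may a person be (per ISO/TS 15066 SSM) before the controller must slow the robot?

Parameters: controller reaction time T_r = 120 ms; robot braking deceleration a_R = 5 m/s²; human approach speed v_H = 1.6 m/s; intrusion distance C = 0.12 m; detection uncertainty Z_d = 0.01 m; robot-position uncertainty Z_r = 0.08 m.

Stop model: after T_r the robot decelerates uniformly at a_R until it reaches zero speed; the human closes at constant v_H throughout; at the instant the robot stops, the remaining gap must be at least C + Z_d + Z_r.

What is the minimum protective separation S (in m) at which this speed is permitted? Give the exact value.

S_min = 2127/1000 m = 2.1270 m

braking lasts T_s = (5/2)/5 = 0.5000 s
reaction-phase robot travel = 2.5000·0.1200 = 0.3000 m
robot covers 2.5000·0.5000 − ½·5.0000·0.5000² = 0.6250 m while stopping
human closes 1.6000·0.6200 = 0.9920 m
residual clearance needed = 0.1200+0.0100+0.0800 = 0.2100 m
S_min ≈ 0.3000+0.6250+0.9920+0.2100  ⇒  S_min = 2127/1000 m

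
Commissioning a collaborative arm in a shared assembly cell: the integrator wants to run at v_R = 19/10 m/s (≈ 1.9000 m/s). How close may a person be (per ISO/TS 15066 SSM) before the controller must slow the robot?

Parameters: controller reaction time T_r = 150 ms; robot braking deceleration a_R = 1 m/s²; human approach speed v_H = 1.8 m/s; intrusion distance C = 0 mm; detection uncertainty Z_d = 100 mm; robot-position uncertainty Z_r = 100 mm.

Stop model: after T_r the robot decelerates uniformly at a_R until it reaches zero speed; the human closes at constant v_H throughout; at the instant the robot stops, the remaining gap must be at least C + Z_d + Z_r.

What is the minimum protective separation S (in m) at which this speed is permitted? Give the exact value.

S_min = 299/50 m = 5.9800 m

stop time T_s = (19/10)/1 = 1.9000 s
reaction-phase robot travel = 1.9000·0.1500 = 0.2850 m
robot under decel: 1.9000²/(2·1.0000) = 1.8050 m
person approaches 1.8000·(0.1500+1.9000) = 3.6900 m
C+Z_d+Z_r = 0.0000+0.1000+0.1000 = 0.2000 m
S_min ≈ 0.2850+1.8050+3.6900+0.2000  ⇒  S_min = 299/50 m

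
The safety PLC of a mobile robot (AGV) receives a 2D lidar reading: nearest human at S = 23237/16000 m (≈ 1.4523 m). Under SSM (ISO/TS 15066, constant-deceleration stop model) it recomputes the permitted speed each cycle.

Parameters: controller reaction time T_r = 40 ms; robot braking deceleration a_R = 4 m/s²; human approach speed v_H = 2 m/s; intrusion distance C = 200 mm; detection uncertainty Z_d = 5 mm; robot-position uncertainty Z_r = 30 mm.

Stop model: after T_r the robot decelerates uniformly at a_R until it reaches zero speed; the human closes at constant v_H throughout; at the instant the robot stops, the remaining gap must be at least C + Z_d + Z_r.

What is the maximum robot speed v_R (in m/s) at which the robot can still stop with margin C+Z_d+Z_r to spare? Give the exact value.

collect terms ⇒ (1/8)·v_R² + (27/50)·v_R + (-18197/16000) = 0
  disc = (27/50)² − 4·(1/8)·(-18197/16000) = 137641/160000 ; √disc = 371/400
  v_R = (−(27/50) + 371/400) / (2·(1/8)) = 31/20 m/s
check:
stop time T_s = (31/20)/4 = 0.3875 s
robot covers v_R·T_r = 1.5500·0.0400 = 0.0620 m before braking
robot covers 1.5500·0.3875 − ½·4.0000·0.3875² = 0.3003 m while stopping
human over T_r+T_s: 2.0000·(0.0400+0.3875) = 0.8550 m
C+Z_d+Z_r = 0.2000+0.0050+0.0300 = 0.2350 m
sum ≈ 0.0620+0.3003+0.8550+0.2350 ≈ 1.4523 m = S ✓

v_R_max = 31/20 m/s = 1.5500 m/s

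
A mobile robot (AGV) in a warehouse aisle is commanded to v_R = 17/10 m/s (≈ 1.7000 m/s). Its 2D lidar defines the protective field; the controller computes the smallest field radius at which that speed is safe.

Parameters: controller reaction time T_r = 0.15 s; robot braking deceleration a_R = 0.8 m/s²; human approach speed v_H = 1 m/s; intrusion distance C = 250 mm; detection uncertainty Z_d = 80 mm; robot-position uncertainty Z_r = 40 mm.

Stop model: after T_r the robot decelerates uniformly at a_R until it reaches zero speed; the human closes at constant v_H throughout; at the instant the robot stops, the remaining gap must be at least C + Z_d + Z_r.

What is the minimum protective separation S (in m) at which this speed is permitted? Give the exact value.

stop time T_s = (17/10)/(4/5) = 2.1250 s
robot covers v_R·T_r = 1.7000·0.1500 = 0.2550 m before braking
robot covers 1.7000·2.1250 − ½·0.8000·2.1250² = 1.8062 m while stopping
human closes 1.0000·2.2750 = 2.2750 m
residual clearance needed = 0.2500+0.0800+0.0400 = 0.3700 m
S_min ≈ 0.2550+1.8062+2.2750+0.3700  ⇒  S_min = 753/160 m

S_min = 753/160 m = 4.7062 m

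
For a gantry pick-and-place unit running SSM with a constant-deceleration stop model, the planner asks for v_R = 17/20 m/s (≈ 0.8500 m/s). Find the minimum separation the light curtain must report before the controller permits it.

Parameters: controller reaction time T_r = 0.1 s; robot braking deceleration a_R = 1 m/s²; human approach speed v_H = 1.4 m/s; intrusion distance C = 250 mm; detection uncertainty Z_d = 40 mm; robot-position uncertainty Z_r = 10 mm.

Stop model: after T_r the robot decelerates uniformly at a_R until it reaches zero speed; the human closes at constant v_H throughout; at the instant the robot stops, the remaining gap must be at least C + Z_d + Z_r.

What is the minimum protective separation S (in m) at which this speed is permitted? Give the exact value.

S_min = 1661/800 m = 2.0762 m

stop time T_s = (17/20)/1 = 0.8500 s
reaction-phase robot travel = 0.8500·0.1000 = 0.0850 m
robot covers 0.8500·0.8500 − ½·1.0000·0.8500² = 0.3613 m while stopping
human closes 1.4000·0.9500 = 1.3300 m
residual clearance needed = 0.2500+0.0400+0.0100 = 0.3000 m
S_min ≈ 0.0850+0.3613+1.3300+0.3000  ⇒  S_min = 1661/800 m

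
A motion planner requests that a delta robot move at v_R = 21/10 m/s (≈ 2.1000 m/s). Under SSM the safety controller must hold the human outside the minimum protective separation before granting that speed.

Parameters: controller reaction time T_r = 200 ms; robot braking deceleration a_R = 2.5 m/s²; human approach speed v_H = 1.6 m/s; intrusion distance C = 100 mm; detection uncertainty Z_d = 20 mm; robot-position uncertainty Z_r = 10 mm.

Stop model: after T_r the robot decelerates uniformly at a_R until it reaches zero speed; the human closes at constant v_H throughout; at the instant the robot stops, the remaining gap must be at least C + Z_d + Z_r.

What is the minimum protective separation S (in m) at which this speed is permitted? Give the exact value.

S_min = 387/125 m = 3.0960 m

T_s = v_R/a_R = (21/10)/(5/2) = 0.8400 s
reaction-phase robot travel = 2.1000·0.2000 = 0.4200 m
braking distance = 2.1000²/(2·2.5000) = 0.8820 m
human closes 1.6000·1.0400 = 1.6640 m
margins: 0.1000+0.0200+0.0100 = 0.1300 m
S_min ≈ 0.4200+0.8820+1.6640+0.1300  ⇒  S_min = 387/125 m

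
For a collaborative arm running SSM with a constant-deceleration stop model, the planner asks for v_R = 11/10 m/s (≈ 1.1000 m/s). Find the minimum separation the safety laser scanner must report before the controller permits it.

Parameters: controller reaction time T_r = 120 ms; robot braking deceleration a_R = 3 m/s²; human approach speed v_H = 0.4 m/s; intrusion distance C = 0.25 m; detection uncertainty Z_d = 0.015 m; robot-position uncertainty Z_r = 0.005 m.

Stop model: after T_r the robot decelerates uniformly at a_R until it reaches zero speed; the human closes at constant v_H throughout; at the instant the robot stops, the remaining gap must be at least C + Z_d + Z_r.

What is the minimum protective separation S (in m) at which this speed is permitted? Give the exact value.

braking lasts T_s = (11/10)/3 = 0.3667 s
robot in T_r: 1.1000·0.1200 = 0.1320 m
robot under decel: 1.1000²/(2·3.0000) = 0.2017 m
human closes 0.4000·0.4867 = 0.1947 m
C+Z_d+Z_r = 0.2500+0.0150+0.0050 = 0.2700 m
S_min ≈ 0.1320+0.2017+0.1947+0.2700  ⇒  S_min = 479/600 m

S_min = 479/600 m = 0.7983 m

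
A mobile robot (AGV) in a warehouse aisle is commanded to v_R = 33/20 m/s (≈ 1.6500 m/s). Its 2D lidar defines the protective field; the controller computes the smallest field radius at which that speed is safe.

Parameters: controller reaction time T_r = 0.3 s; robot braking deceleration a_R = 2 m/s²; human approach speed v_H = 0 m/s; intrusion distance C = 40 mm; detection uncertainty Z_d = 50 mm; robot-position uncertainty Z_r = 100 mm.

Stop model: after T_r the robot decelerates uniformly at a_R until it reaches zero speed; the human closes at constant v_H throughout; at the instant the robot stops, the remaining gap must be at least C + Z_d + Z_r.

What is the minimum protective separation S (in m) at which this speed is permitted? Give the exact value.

S_min = 437/320 m = 1.3656 m

stop time T_s = (33/20)/2 = 0.8250 s
robot in T_r: 1.6500·0.3000 = 0.4950 m
robot under decel: 1.6500²/(2·2.0000) = 0.6806 m
human over T_r+T_s: 0.0000·(0.3000+0.8250) = 0.0000 m
residual clearance needed = 0.0400+0.0500+0.1000 = 0.1900 m
S_min ≈ 0.4950+0.6806+0.0000+0.1900  ⇒  S_min = 437/320 m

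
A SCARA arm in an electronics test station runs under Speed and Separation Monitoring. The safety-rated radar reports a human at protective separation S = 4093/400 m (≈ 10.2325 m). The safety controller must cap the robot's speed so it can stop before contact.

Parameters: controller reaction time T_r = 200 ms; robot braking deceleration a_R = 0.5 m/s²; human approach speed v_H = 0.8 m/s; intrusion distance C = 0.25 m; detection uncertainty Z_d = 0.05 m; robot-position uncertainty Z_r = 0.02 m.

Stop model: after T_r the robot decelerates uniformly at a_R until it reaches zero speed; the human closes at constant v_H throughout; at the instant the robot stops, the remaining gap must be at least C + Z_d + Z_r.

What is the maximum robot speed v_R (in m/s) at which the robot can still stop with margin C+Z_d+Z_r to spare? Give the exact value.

quadratic (1)·v² + (9/5)·v + (-3901/400) = 0
  disc = (9/5)² − 4·(1)·(-3901/400) = 169/4 ; √disc = 13/2
  v_R = (−(9/5) + 13/2) / (2·(1)) = 47/20 m/s
check:
braking lasts T_s = (47/20)/(1/2) = 4.7000 s
robot covers v_R·T_r = 2.3500·0.2000 = 0.4700 m before braking
braking distance = 2.3500²/(2·0.5000) = 5.5225 m
human over T_r+T_s: 0.8000·(0.2000+4.7000) = 3.9200 m
margins: 0.2500+0.0500+0.0200 = 0.3200 m
sum ≈ 0.4700+5.5225+3.9200+0.3200 ≈ 10.2325 m = S ✓

v_R_max = 47/20 m/s = 2.3500 m/s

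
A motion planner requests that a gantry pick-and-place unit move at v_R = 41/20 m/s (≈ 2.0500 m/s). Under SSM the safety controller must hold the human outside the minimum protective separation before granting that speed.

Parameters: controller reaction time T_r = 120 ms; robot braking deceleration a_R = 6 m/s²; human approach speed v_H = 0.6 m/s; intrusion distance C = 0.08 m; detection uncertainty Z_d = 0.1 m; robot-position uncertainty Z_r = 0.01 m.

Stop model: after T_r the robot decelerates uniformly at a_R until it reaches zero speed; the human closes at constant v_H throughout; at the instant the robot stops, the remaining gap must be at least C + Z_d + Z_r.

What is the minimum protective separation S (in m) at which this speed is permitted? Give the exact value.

T_s = v_R/a_R = (41/20)/6 = 0.3417 s
robot covers v_R·T_r = 2.0500·0.1200 = 0.2460 m before braking
robot under decel: 2.0500²/(2·6.0000) = 0.3502 m
person approaches 0.6000·(0.1200+0.3417) = 0.2770 m
C+Z_d+Z_r = 0.0800+0.1000+0.0100 = 0.1900 m
S_min ≈ 0.2460+0.3502+0.2770+0.1900  ⇒  S_min = 25517/24000 m

S_min = 25517/24000 m = 1.0632 m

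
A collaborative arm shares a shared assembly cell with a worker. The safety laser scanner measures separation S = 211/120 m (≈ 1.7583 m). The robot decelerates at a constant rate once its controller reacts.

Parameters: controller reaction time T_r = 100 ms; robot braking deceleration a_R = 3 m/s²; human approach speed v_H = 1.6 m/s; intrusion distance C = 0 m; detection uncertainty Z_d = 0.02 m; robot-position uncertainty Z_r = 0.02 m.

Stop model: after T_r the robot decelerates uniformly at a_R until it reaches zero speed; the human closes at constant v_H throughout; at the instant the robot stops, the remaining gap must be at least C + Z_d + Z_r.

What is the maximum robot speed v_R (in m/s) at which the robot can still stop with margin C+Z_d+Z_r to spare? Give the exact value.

v_R_max = 17/10 m/s = 1.7000 m/s

quadratic (1/6)·v² + (19/30)·v + (-187/120) = 0
  disc = (19/30)² − 4·(1/6)·(-187/120) = 36/25 ; √disc = 6/5
  v_R = (−(19/30) + 6/5) / (2·(1/6)) = 17/10 m/s
check:
T_s = v_R/a_R = (17/10)/3 = 0.5667 s
robot in T_r: 1.7000·0.1000 = 0.1700 m
robot covers 1.7000·0.5667 − ½·3.0000·0.5667² = 0.4817 m while stopping
person approaches 1.6000·(0.1000+0.5667) = 1.0667 m
C+Z_d+Z_r = 0.0000+0.0200+0.0200 = 0.0400 m
sum ≈ 0.1700+0.4817+1.0667+0.0400 ≈ 1.7583 m = S ✓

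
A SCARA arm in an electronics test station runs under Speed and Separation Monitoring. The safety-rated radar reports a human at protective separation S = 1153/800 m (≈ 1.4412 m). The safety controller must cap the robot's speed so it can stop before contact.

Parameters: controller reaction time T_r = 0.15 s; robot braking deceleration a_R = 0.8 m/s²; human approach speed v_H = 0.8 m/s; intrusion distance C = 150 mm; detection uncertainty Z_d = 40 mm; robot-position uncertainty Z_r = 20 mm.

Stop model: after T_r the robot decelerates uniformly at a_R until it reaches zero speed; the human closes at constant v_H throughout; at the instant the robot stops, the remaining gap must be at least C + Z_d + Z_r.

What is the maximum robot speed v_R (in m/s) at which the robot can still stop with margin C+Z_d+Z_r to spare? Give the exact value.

v_R_max = 7/10 m/s = 0.7000 m/s

at the boundary: (5/8)·v² + (23/20)·v + (-889/800) = 0
  disc = (23/20)² − 4·(5/8)·(-889/800) = 6561/1600 ; √disc = 81/40
  v_R = (−(23/20) + 81/40) / (2·(5/8)) = 7/10 m/s
check:
stop time T_s = (7/10)/(4/5) = 0.8750 s
robot in T_r: 0.7000·0.1500 = 0.1050 m
braking distance = 0.7000²/(2·0.8000) = 0.3063 m
human over T_r+T_s: 0.8000·(0.1500+0.8750) = 0.8200 m
C+Z_d+Z_r = 0.1500+0.0400+0.0200 = 0.2100 m
sum ≈ 0.1050+0.3063+0.8200+0.2100 ≈ 1.4412 m = S ✓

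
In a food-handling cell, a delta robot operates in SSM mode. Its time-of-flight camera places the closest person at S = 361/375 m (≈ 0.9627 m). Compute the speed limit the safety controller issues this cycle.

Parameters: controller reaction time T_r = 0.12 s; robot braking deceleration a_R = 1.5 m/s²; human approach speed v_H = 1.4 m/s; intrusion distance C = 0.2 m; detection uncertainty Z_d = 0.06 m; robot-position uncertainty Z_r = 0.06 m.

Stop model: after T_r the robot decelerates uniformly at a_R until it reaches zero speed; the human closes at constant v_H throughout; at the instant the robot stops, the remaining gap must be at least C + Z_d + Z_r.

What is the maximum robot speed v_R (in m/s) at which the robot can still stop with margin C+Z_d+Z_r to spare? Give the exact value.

v_R_max = 2/5 m/s = 0.4000 m/s

at the boundary: (1/3)·v² + (79/75)·v + (-178/375) = 0
  disc = (79/75)² − 4·(1/3)·(-178/375) = 1089/625 ; √disc = 33/25
  v_R = (−(79/75) + 33/25) / (2·(1/3)) = 2/5 m/s
check:
T_s = v_R/a_R = (2/5)/(3/2) = 0.2667 s
robot in T_r: 0.4000·0.1200 = 0.0480 m
braking distance = 0.4000²/(2·1.5000) = 0.0533 m
person approaches 1.4000·(0.1200+0.2667) = 0.5413 m
residual clearance needed = 0.2000+0.0600+0.0600 = 0.3200 m
sum ≈ 0.0480+0.0533+0.5413+0.3200 ≈ 0.9627 m = S ✓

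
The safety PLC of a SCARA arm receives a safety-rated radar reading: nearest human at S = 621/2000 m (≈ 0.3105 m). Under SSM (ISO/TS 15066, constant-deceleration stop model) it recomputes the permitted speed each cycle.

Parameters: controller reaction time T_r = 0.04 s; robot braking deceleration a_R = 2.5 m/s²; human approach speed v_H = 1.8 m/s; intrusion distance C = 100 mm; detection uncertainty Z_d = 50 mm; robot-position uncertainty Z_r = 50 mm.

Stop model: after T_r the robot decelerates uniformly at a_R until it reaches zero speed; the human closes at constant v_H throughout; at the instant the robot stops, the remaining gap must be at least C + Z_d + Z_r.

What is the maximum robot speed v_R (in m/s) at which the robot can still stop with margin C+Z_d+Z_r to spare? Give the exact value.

collect terms ⇒ (1/5)·v_R² + (19/25)·v_R + (-77/2000) = 0
  disc = (19/25)² − 4·(1/5)·(-77/2000) = 1521/2500 ; √disc = 39/50
  v_R = (−(19/25) + 39/50) / (2·(1/5)) = 1/20 m/s
check:
stop time T_s = (1/20)/(5/2) = 0.0200 s
reaction-phase robot travel = 0.0500·0.0400 = 0.0020 m
braking distance = 0.0500²/(2·2.5000) = 0.0005 m
person approaches 1.8000·(0.0400+0.0200) = 0.1080 m
margins: 0.1000+0.0500+0.0500 = 0.2000 m
sum ≈ 0.0020+0.0005+0.1080+0.2000 ≈ 0.3105 m = S ✓

v_R_max = 1/20 m/s = 0.0500 m/s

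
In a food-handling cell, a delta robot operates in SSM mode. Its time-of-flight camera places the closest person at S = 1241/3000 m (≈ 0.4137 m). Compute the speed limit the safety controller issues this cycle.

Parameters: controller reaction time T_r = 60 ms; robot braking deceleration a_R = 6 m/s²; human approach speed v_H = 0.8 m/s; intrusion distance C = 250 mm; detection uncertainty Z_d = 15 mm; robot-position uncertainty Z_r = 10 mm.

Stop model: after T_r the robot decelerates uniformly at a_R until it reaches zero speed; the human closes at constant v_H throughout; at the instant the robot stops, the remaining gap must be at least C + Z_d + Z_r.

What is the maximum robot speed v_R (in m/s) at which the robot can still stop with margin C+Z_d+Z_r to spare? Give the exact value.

v_R_max = 2/5 m/s = 0.4000 m/s

quadratic (1/12)·v² + (29/150)·v + (-34/375) = 0
  disc = (29/150)² − 4·(1/12)·(-34/375) = 169/2500 ; √disc = 13/50
  v_R = (−(29/150) + 13/50) / (2·(1/12)) = 2/5 m/s
check:
T_s = v_R/a_R = (2/5)/6 = 0.0667 s
robot covers v_R·T_r = 0.4000·0.0600 = 0.0240 m before braking
braking distance = 0.4000²/(2·6.0000) = 0.0133 m
human closes 0.8000·0.1267 = 0.1013 m
residual clearance needed = 0.2500+0.0150+0.0100 = 0.2750 m
sum ≈ 0.0240+0.0133+0.1013+0.2750 ≈ 0.4137 m = S ✓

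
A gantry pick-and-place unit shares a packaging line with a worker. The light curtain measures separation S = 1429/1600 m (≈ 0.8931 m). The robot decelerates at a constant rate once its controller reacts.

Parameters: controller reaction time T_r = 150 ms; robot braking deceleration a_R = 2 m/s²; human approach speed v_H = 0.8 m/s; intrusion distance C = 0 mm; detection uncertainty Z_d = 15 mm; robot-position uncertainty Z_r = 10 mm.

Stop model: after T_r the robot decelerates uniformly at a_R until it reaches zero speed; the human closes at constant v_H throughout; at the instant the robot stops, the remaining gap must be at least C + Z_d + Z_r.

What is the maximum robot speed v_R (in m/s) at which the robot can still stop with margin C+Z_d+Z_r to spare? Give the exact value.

quadratic (1/4)·v² + (11/20)·v + (-1197/1600) = 0
  disc = (11/20)² − 4·(1/4)·(-1197/1600) = 1681/1600 ; √disc = 41/40
  v_R = (−(11/20) + 41/40) / (2·(1/4)) = 19/20 m/s
check:
stop time T_s = (19/20)/2 = 0.4750 s
robot in T_r: 0.9500·0.1500 = 0.1425 m
braking distance = 0.9500²/(2·2.0000) = 0.2256 m
person approaches 0.8000·(0.1500+0.4750) = 0.5000 m
margins: 0.0000+0.0150+0.0100 = 0.0250 m
sum ≈ 0.1425+0.2256+0.5000+0.0250 ≈ 0.8931 m = S ✓

v_R_max = 19/20 m/s = 0.9500 m/s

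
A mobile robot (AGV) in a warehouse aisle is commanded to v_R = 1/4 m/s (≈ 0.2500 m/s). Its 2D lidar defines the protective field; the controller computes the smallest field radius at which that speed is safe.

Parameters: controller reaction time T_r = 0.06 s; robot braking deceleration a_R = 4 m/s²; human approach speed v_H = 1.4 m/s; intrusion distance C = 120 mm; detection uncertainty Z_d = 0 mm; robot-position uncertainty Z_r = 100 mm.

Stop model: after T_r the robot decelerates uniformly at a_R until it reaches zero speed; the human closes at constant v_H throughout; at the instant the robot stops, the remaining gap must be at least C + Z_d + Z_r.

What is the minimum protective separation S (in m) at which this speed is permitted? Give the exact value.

S_min = 6629/16000 m = 0.4143 m

T_s = v_R/a_R = (1/4)/4 = 0.0625 s
robot in T_r: 0.2500·0.0600 = 0.0150 m
robot covers 0.2500·0.0625 − ½·4.0000·0.0625² = 0.0078 m while stopping
person approaches 1.4000·(0.0600+0.0625) = 0.1715 m
margins: 0.1200+0.0000+0.1000 = 0.2200 m
S_min ≈ 0.0150+0.0078+0.1715+0.2200  ⇒  S_min = 6629/16000 m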